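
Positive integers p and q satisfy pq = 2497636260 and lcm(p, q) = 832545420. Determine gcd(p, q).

3

From gcd × lcm = pq: gcd = 2497636260 / 832545420 = 3.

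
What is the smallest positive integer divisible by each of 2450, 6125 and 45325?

453250

lcm(2450, 6125) = 2450·6125/gcd = 15006250/1225 = 12250
lcm(12250, 45325) = 12250·45325/gcd = 555231250/1225 = 453250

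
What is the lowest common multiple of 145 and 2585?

145 = 5 · 29; 2585 = 5 · 11 · 47
max exponents: 5 · 11 · 29 · 47 = 74965

74965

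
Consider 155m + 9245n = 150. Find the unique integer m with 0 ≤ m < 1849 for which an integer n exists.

gcd(155, 9245) = 5 (Euclid: 9245 = 59·155 + 100; 155 = 1·100 + 55; 100 = 1·55 + 45; 55 = 1·45 + 10; 45 = 4·10 + 5; 10 = 2·5 + 0), and 5 | 150.
Extended Euclid: 155·(-835) + 9245·(14) = 5. Scale by 30: m₀ = -25050.
General solution m = m₀ + 1849t; reducing mod 1849 gives m = 836 (and n = -14).

836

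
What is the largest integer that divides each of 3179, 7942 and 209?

3179 = 11 · 17²; 7942 = 2 · 11 · 19²; 209 = 11 · 19
gcd takes min exponent of each prime: 11 = 11

11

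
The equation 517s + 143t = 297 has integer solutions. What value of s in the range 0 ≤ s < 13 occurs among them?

5

Reduce mod 143: 517s ≡ 297 (mod 143). With g = gcd(517, 143) = 11 dividing 297, divide through: 47s ≡ 27 (mod 13).
Since gcd(47, 13) = 1, s ≡ 27·(47)⁻¹ ≡ 5 (mod 13). Smallest non-negative: 5.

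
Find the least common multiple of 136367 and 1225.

3409175

136367 = 7² · 11² · 23; 1225 = 5² · 7²
max exponents: 5² · 7² · 11² · 23 = 3409175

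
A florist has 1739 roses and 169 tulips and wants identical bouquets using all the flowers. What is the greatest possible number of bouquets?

1

Euclid: 1739 = 10·169 + 49; 169 = 3·49 + 22; 49 = 2·22 + 5; 22 = 4·5 + 2; 5 = 2·2 + 1; 2 = 2·1 + 0. Last nonzero remainder: 1.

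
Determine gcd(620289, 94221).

Euclid: 620289 = 6·94221 + 54963; 94221 = 1·54963 + 39258; 54963 = 1·39258 + 15705; 39258 = 2·15705 + 7848; 15705 = 2·7848 + 9; 7848 = 872·9 + 0. Last nonzero remainder: 9.

9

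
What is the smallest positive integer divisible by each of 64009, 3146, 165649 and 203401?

64009 = 11² · 23²; 3146 = 2 · 11² · 13; 165649 = 11² · 37²; 203401 = 11² · 41²
lcm takes max exponent of each prime: 2 · 11² · 13 · 23² · 37² · 41² = 3829883397626

3829883397626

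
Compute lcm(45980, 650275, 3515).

314733100

lcm(45980, 650275) = 45980·650275/gcd = 29899644500/95 = 314733100
lcm(314733100, 3515) = 314733100·3515/gcd = 1106286846500/3515 = 314733100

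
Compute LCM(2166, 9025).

54150

2166 = 2 · 3 · 19²; 9025 = 5² · 19²
max exponents: 2 · 3 · 5² · 19² = 54150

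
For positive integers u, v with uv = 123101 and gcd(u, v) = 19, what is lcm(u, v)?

6479

Since gcd(u,v)·lcm(u,v) = uv, lcm = 123101/19 = 6479.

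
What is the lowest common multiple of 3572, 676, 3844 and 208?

2320499792

lcm(3572, 676) = 3572·676/gcd = 2414672/4 = 603668
lcm(603668, 3844) = 603668·3844/gcd = 2320499792/4 = 580124948
lcm(580124948, 208) = 580124948·208/gcd = 120665989184/52 = 2320499792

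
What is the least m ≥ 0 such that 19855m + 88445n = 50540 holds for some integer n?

7

gcd(19855, 88445) = 1805 (Euclid: 88445 = 4·19855 + 9025; 19855 = 2·9025 + 1805; 9025 = 5·1805 + 0), and 1805 | 50540.
Extended Euclid: 19855·(9) + 88445·(-2) = 1805. Scale by 28: m₀ = 252.
General solution m = m₀ + 49t; reducing mod 49 gives m = 7 (and n = -1).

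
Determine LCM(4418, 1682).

3715538

4418 = 2 · 47²; 1682 = 2 · 29²
max exponents: 2 · 29² · 47² = 3715538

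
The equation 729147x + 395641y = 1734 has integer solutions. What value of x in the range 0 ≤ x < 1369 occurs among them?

gcd(729147, 395641) = 289 (Euclid: 729147 = 1·395641 + 333506; 395641 = 1·333506 + 62135; 333506 = 5·62135 + 22831; 62135 = 2·22831 + 16473; 22831 = 1·16473 + 6358; 16473 = 2·6358 + 3757; 6358 = 1·3757 + 2601; 3757 = 1·2601 + 1156; 2601 = 2·1156 + 289; 1156 = 4·289 + 0), and 289 | 1734.
Extended Euclid: 729147·(312) + 395641·(-575) = 289. Scale by 6: x₀ = 1872.
General solution x = x₀ + 1369t; reducing mod 1369 gives x = 503 (and y = -927).

503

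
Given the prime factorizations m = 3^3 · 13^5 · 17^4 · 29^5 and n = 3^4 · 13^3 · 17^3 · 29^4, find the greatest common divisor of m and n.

min exponent per shared prime: 3^3 · 13^3 · 17^3 · 29^4 = 206125905652407

206125905652407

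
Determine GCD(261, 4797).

261 = 3² · 29
4797 = 3² · 13 · 41
Common: 3² = 9

9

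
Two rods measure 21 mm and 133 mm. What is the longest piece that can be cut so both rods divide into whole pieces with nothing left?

21 = 3 · 7
133 = 7 · 19
Common: 7 = 7

7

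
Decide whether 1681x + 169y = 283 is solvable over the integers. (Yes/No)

Yes

gcd(1681, 169): 1681 = 9·169 + 160; 169 = 1·160 + 9; 160 = 17·9 + 7; 9 = 1·7 + 2; 7 = 3·2 + 1; 2 = 2·1 + 0 → 1
1 divides 283, so a solution exists.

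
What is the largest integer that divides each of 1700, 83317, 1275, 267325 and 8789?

1700 = 2² · 5² · 17; 83317 = 13² · 17 · 29; 1275 = 3 · 5² · 17; 267325 = 5² · 17² · 37; 8789 = 11 · 17 · 47
gcd takes min exponent of each prime: 17 = 17

17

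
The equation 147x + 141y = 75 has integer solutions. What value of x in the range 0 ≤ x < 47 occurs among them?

Reduce mod 141: 147x ≡ 75 (mod 141). With g = gcd(147, 141) = 3 dividing 75, divide through: 49x ≡ 25 (mod 47).
Since gcd(49, 47) = 1, x ≡ 25·(49)⁻¹ ≡ 36 (mod 47). Smallest non-negative: 36.

36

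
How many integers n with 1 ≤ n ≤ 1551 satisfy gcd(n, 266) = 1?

266 = 2·7·19. Inclusion–exclusion on these primes:
1551 − ⌊1551/2⌋ − ⌊1551/7⌋ − ⌊1551/19⌋ + ⌊1551/14⌋ + ⌊1551/38⌋ + ⌊1551/133⌋ − ⌊1551/266⌋ = 630

630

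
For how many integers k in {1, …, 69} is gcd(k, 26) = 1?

Prime factors of 26: 2, 13. Count integers ≤ 69 divisible by none of them.
By inclusion–exclusion: 69 − ⌊69/2⌋ − ⌊69/13⌋ + ⌊69/26⌋ = 32.

32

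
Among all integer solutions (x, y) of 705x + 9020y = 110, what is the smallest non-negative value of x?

1254

Euclid: 9020 = 12·705 + 560; 705 = 1·560 + 145; 560 = 3·145 + 125; 145 = 1·125 + 20; 125 = 6·20 + 5; 20 = 4·5 + 0 → gcd = 5; 110 = 5·22.
Back-substitution yields 705·(-435) + 9020·(34) = 5, so one solution is x = -435·22 = -9570, y = 34·22 = 748.
Solutions in x differ by 9020/5 = 1804; the one in [0, 1804) is -9570 mod 1804 = 1254.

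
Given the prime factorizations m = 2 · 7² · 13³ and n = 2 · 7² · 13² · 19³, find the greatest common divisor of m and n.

16562

min exponent per shared prime: 2 · 7² · 13² = 16562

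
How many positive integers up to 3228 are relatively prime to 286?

1354

Prime factors of 286: 2, 11, 13. Count integers ≤ 3228 divisible by none of them.
By inclusion–exclusion: 3228 − ⌊3228/2⌋ − ⌊3228/11⌋ − ⌊3228/13⌋ + ⌊3228/22⌋ + ⌊3228/26⌋ + ⌊3228/143⌋ − ⌊3228/286⌋ = 1354.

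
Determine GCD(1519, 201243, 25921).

49

gcd(1519, 201243): 201243 = 132·1519 + 735; 1519 = 2·735 + 49; 735 = 15·49 + 0 → 49
gcd(49, 25921): 25921 = 529·49 + 0 → 49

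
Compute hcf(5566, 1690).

5566 = 2 · 11² · 23
1690 = 2 · 5 · 13²
Common: 2 = 2

2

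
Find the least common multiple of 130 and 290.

130 = 2 · 5 · 13; 290 = 2 · 5 · 29
max exponents: 2 · 5 · 13 · 29 = 3770

3770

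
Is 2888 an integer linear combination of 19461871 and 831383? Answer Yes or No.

gcd(19461871, 831383): 19461871 = 23·831383 + 340062; 831383 = 2·340062 + 151259; 340062 = 2·151259 + 37544; 151259 = 4·37544 + 1083; 37544 = 34·1083 + 722; 1083 = 1·722 + 361; 722 = 2·361 + 0 → 361
361 divides 2888, so a solution exists.

Yes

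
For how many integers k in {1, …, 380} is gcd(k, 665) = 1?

665 = 5·7·19. Inclusion–exclusion on these primes:
380 − ⌊380/5⌋ − ⌊380/7⌋ − ⌊380/19⌋ + ⌊380/35⌋ + ⌊380/95⌋ + ⌊380/133⌋ − ⌊380/665⌋ = 246

246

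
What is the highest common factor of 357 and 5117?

Euclid: 5117 = 14·357 + 119; 357 = 3·119 + 0. Last nonzero remainder: 119.

119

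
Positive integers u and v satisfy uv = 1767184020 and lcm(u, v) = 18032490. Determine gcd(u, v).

98

gcd·lcm = product, so gcd = 1767184020/18032490 = 98.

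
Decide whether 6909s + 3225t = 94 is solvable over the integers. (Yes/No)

By Bézout, 6909s + 3225t = 94 has integer solutions iff gcd(6909, 3225) | 94.
Euclid: 6909 = 2·3225 + 459; 3225 = 7·459 + 12; 459 = 38·12 + 3; 12 = 4·3 + 0. gcd = 3; 94 mod 3 = 1. No.

No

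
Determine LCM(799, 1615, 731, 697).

133820515

lcm(799, 1615) = 799·1615/gcd = 1290385/17 = 75905
lcm(75905, 731) = 75905·731/gcd = 55486555/17 = 3263915
lcm(3263915, 697) = 3263915·697/gcd = 2274948755/17 = 133820515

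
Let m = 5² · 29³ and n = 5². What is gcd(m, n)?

min exponent per shared prime: 5² = 25

25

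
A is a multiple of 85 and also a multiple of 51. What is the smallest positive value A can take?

gcd first: 85 = 1·51 + 34; 51 = 1·34 + 17; 34 = 2·17 + 0 → gcd = 17
lcm = 85·51/gcd = 4335/17 = 255

255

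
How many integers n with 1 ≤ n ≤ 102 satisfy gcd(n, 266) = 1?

266 = 2·7·19. Inclusion–exclusion on these primes:
102 − ⌊102/2⌋ − ⌊102/7⌋ − ⌊102/19⌋ + ⌊102/14⌋ + ⌊102/38⌋ + ⌊102/133⌋ − ⌊102/266⌋ = 41

41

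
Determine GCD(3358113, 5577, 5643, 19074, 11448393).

3358113 = 3 · 11³ · 29²; 5577 = 3 · 11 · 13²; 5643 = 3³ · 11 · 19; 19074 = 2 · 3 · 11 · 17²; 11448393 = 3 · 11 · 19² · 31²
gcd takes min exponent of each prime: 3 · 11 = 33

33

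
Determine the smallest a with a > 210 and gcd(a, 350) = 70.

280

Multiples of 70 above 210: 70·4, 70·5, … . Need the cofactor coprime to 350/70 = 5.
Checking s = 4, 5, … the first with gcd(s, 5) = 1 is s = 4, giving 280.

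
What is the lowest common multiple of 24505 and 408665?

2002867165

gcd first: 408665 = 16·24505 + 16585; 24505 = 1·16585 + 7920; 16585 = 2·7920 + 745; 7920 = 10·745 + 470; 745 = 1·470 + 275; 470 = 1·275 + 195; 275 = 1·195 + 80; 195 = 2·80 + 35; 80 = 2·35 + 10; 35 = 3·10 + 5; 10 = 2·5 + 0 → gcd = 5
lcm = 24505·408665/gcd = 10014335825/5 = 2002867165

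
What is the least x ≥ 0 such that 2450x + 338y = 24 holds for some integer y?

Euclid: 2450 = 7·338 + 84; 338 = 4·84 + 2; 84 = 42·2 + 0 → gcd = 2; 24 = 2·12.
Back-substitution yields 2450·(-4) + 338·(29) = 2, so one solution is x = -4·12 = -48, y = 29·12 = 348.
Solutions in x differ by 338/2 = 169; the one in [0, 169) is -48 mod 169 = 121.

121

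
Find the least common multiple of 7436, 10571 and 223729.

7436 = 2² · 11 · 13²; 10571 = 11 · 31²; 223729 = 11² · 43²
lcm takes max exponent of each prime: 2² · 11² · 13² · 31² · 43² = 145342412644

145342412644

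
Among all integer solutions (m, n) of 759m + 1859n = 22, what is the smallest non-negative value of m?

98

Reduce mod 1859: 759m ≡ 22 (mod 1859). With g = gcd(759, 1859) = 11 dividing 22, divide through: 69m ≡ 2 (mod 169).
Since gcd(69, 169) = 1, m ≡ 2·(69)⁻¹ ≡ 98 (mod 169). Smallest non-negative: 98.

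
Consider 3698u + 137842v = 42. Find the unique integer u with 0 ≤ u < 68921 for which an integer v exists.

45177

Euclid: 137842 = 37·3698 + 1016; 3698 = 3·1016 + 650; 1016 = 1·650 + 366; 650 = 1·366 + 284; 366 = 1·284 + 82; 284 = 3·82 + 38; 82 = 2·38 + 6; 38 = 6·6 + 2; 6 = 3·2 + 0 → gcd = 2; 42 = 2·21.
Back-substitution yields 3698·(21843) + 137842·(-586) = 2, so one solution is u = 21843·21 = 458703, v = -586·21 = -12306.
Solutions in u differ by 137842/2 = 68921; the one in [0, 68921) is 458703 mod 68921 = 45177.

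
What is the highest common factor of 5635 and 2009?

49

Euclid: 5635 = 2·2009 + 1617; 2009 = 1·1617 + 392; 1617 = 4·392 + 49; 392 = 8·49 + 0. Last nonzero remainder: 49.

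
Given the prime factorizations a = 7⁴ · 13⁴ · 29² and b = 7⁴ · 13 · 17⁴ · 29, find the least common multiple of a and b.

max exponent per prime: 7⁴ · 13⁴ · 17⁴ · 29² = 4816784876169721

4816784876169721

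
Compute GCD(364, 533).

Euclid: 533 = 1·364 + 169; 364 = 2·169 + 26; 169 = 6·26 + 13; 26 = 2·13 + 0. Last nonzero remainder: 13.

13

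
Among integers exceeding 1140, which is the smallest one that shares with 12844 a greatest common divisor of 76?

1216

gcd(x, 12844) = 76 forces 76 | x; write x = 76s. Then gcd(76s, 76·169) = 76·gcd(s, 169), so need gcd(s, 169) = 1.
76s > 1140 gives s ≥ 16. The least s ≥ 16 coprime to 169 is 16, so x = 76·16 = 1216.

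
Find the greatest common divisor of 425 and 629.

17

Euclid: 629 = 1·425 + 204; 425 = 2·204 + 17; 204 = 12·17 + 0. Last nonzero remainder: 17.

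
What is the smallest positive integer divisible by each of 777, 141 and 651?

1132089

777 = 3 · 7 · 37; 141 = 3 · 47; 651 = 3 · 7 · 31
lcm takes max exponent of each prime: 3 · 7 · 31 · 37 · 47 = 1132089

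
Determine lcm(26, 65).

130

gcd first: 65 = 2·26 + 13; 26 = 2·13 + 0 → gcd = 13
lcm = 26·65/gcd = 1690/13 = 130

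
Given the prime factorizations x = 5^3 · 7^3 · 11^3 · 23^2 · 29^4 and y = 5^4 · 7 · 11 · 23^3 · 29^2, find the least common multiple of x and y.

max exponent per prime: 5^4 · 7^3 · 11^3 · 23^3 · 29^4 = 2455430762360681875

2455430762360681875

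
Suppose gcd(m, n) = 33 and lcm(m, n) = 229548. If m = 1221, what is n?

m·n = gcd·lcm = 33·229548 = 7575084, so n = 7575084/1221 = 6204.

6204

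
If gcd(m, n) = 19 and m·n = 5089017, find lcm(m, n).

267843

For any two positive integers, gcd × lcm equals their product. Hence lcm = 5089017 / 19 = 267843.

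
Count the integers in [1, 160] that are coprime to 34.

75

Prime factors of 34: 2, 17. Count integers ≤ 160 divisible by none of them.
By inclusion–exclusion: 160 − ⌊160/2⌋ − ⌊160/17⌋ + ⌊160/34⌋ = 75.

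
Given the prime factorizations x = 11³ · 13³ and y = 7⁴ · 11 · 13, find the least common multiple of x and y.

max exponent per prime: 7⁴ · 11³ · 13³ = 7021021007

7021021007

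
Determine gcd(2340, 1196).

Euclid: 2340 = 1·1196 + 1144; 1196 = 1·1144 + 52; 1144 = 22·52 + 0. Last nonzero remainder: 52.

52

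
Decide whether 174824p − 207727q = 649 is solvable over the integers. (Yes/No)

No

gcd(174824, 207727): 207727 = 1·174824 + 32903; 174824 = 5·32903 + 10309; 32903 = 3·10309 + 1976; 10309 = 5·1976 + 429; 1976 = 4·429 + 260; 429 = 1·260 + 169; 260 = 1·169 + 91; 169 = 1·91 + 78; 91 = 1·78 + 13; 78 = 6·13 + 0 → 13
13 does not divide 649, so a solution does not exist.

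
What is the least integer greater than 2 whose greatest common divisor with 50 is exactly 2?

4

50 = 2·25. Any k with gcd(k, 50) = 2 is a multiple of 2, say 2s, with s coprime to 25.
Need s > 2/2, so s ≥ 2. First s ≥ 2 with gcd(s, 25) = 1 is s = 2. Thus k = 2·2 = 4.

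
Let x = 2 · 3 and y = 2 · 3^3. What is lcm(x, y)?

54

max exponent per prime: 2 · 3^3 = 54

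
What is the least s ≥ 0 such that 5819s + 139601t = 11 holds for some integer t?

2543

Euclid: 139601 = 23·5819 + 5764; 5819 = 1·5764 + 55; 5764 = 104·55 + 44; 55 = 1·44 + 11; 44 = 4·11 + 0 → gcd = 11; 11 = 11·1.
Back-substitution yields 5819·(2543) + 139601·(-106) = 11, so one solution is s = 2543·1 = 2543, t = -106·1 = -106.
Solutions in s differ by 139601/11 = 12691; the one in [0, 12691) is 2543 mod 12691 = 2543.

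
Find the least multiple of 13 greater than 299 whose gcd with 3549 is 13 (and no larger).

325

3549 = 13·273. Any k with gcd(k, 3549) = 13 is a multiple of 13, say 13s, with s coprime to 273.
Need s > 299/13, so s ≥ 24. First s ≥ 24 with gcd(s, 273) = 1 is s = 25. Thus k = 13·25 = 325.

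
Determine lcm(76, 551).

gcd first: 551 = 7·76 + 19; 76 = 4·19 + 0 → gcd = 19
lcm = 76·551/gcd = 41876/19 = 2204

2204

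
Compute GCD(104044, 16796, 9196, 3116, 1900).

76

gcd(104044, 16796): 104044 = 6·16796 + 3268; 16796 = 5·3268 + 456; 3268 = 7·456 + 76; 456 = 6·76 + 0 → 76
gcd(76, 9196): 9196 = 121·76 + 0 → 76
gcd(76, 3116): 3116 = 41·76 + 0 → 76
gcd(76, 1900): 1900 = 25·76 + 0 → 76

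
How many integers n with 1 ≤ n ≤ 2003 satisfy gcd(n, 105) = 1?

916

Prime factors of 105: 3, 5, 7. Count integers ≤ 2003 divisible by none of them.
By inclusion–exclusion: 2003 − ⌊2003/3⌋ − ⌊2003/5⌋ − ⌊2003/7⌋ + ⌊2003/15⌋ + ⌊2003/21⌋ + ⌊2003/35⌋ − ⌊2003/105⌋ = 916.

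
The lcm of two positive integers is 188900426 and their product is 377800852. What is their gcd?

gcd·lcm = product, so gcd = 377800852/188900426 = 2.

2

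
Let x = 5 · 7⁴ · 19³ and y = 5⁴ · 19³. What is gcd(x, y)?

min exponent per shared prime: 5 · 19³ = 34295

34295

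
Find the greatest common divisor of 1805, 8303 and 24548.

361

gcd(1805, 8303): 8303 = 4·1805 + 1083; 1805 = 1·1083 + 722; 1083 = 1·722 + 361; 722 = 2·361 + 0 → 361
gcd(361, 24548): 24548 = 68·361 + 0 → 361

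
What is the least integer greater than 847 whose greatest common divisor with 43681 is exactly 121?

968

43681 = 121·361. Any k with gcd(k, 43681) = 121 is a multiple of 121, say 121s, with s coprime to 361.
Need s > 847/121, so s ≥ 8. First s ≥ 8 with gcd(s, 361) = 1 is s = 8. Thus k = 121·8 = 968.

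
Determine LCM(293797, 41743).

645472009

gcd first: 293797 = 7·41743 + 1596; 41743 = 26·1596 + 247; 1596 = 6·247 + 114; 247 = 2·114 + 19; 114 = 6·19 + 0 → gcd = 19
lcm = 293797·41743/gcd = 12263968171/19 = 645472009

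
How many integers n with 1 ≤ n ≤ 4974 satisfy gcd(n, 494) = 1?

494 = 2·13·19. Inclusion–exclusion on these primes:
4974 − ⌊4974/2⌋ − ⌊4974/13⌋ − ⌊4974/19⌋ + ⌊4974/26⌋ + ⌊4974/38⌋ + ⌊4974/247⌋ − ⌊4974/494⌋ = 2175

2175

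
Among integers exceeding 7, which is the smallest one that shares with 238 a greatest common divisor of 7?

gcd(a, 238) = 7 forces 7 | a; write a = 7s. Then gcd(7s, 7·34) = 7·gcd(s, 34), so need gcd(s, 34) = 1.
7s > 7 gives s ≥ 2. The least s ≥ 2 coprime to 34 is 3, so a = 7·3 = 21.

21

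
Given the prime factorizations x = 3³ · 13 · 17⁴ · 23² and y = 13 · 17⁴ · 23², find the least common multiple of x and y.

15508095759

max exponent per prime: 3³ · 13 · 17⁴ · 23² = 15508095759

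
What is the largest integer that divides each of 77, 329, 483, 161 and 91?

77 = 7 · 11; 329 = 7 · 47; 483 = 3 · 7 · 23; 161 = 7 · 23; 91 = 7 · 13
gcd takes min exponent of each prime: 7 = 7

7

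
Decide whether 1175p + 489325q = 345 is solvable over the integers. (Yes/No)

gcd(1175, 489325): 489325 = 416·1175 + 525; 1175 = 2·525 + 125; 525 = 4·125 + 25; 125 = 5·25 + 0 → 25
25 does not divide 345, so a solution does not exist.

No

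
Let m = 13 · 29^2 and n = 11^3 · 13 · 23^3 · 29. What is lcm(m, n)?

177052030441

max exponent per prime: 11^3 · 13 · 23^3 · 29^2 = 177052030441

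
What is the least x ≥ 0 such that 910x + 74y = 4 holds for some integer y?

17

Euclid: 910 = 12·74 + 22; 74 = 3·22 + 8; 22 = 2·8 + 6; 8 = 1·6 + 2; 6 = 3·2 + 0 → gcd = 2; 4 = 2·2.
Back-substitution yields 910·(-10) + 74·(123) = 2, so one solution is x = -10·2 = -20, y = 123·2 = 246.
Solutions in x differ by 74/2 = 37; the one in [0, 37) is -20 mod 37 = 17.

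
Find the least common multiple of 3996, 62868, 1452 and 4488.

86126771016

3996 = 2² · 3³ · 37; 62868 = 2² · 3 · 13² · 31; 1452 = 2² · 3 · 11²; 4488 = 2³ · 3 · 11 · 17
lcm takes max exponent of each prime: 2³ · 3³ · 11² · 13² · 17 · 31 · 37 = 86126771016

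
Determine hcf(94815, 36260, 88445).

245

94815 = 3² · 5 · 7² · 43; 36260 = 2² · 5 · 7² · 37; 88445 = 5 · 7² · 19²
gcd takes min exponent of each prime: 5 · 7² = 245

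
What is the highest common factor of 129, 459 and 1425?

gcd(129, 459): 459 = 3·129 + 72; 129 = 1·72 + 57; 72 = 1·57 + 15; 57 = 3·15 + 12; 15 = 1·12 + 3; 12 = 4·3 + 0 → 3
gcd(3, 1425): 1425 = 475·3 + 0 → 3

3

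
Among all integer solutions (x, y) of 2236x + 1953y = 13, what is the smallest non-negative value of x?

352

gcd(2236, 1953) = 1 (Euclid: 2236 = 1·1953 + 283; 1953 = 6·283 + 255; 283 = 1·255 + 28; 255 = 9·28 + 3; 28 = 9·3 + 1; 3 = 3·1 + 0), and 1 | 13.
Extended Euclid: 2236·(628) + 1953·(-719) = 1. Scale by 13: x₀ = 8164.
General solution x = x₀ + 1953t; reducing mod 1953 gives x = 352 (and y = -403).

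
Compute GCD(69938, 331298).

242

Euclid: 331298 = 4·69938 + 51546; 69938 = 1·51546 + 18392; 51546 = 2·18392 + 14762; 18392 = 1·14762 + 3630; 14762 = 4·3630 + 242; 3630 = 15·242 + 0. Last nonzero remainder: 242.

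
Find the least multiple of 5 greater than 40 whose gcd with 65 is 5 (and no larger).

45

Multiples of 5 above 40: 5·9, 5·10, … . Need the cofactor coprime to 65/5 = 13.
Checking s = 9, 10, … the first with gcd(s, 13) = 1 is s = 9, giving 45.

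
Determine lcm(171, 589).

5301

171 = 3² · 19; 589 = 19 · 31
max exponents: 3² · 19 · 31 = 5301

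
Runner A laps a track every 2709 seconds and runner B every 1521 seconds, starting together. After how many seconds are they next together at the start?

457821

gcd first: 2709 = 1·1521 + 1188; 1521 = 1·1188 + 333; 1188 = 3·333 + 189; 333 = 1·189 + 144; 189 = 1·144 + 45; 144 = 3·45 + 9; 45 = 5·9 + 0 → gcd = 9
lcm = 2709·1521/gcd = 4120389/9 = 457821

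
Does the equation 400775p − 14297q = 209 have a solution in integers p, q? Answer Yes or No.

By Bézout, 400775p − 14297q = 209 has integer solutions iff gcd(400775, 14297) | 209.
Euclid: 400775 = 28·14297 + 459; 14297 = 31·459 + 68; 459 = 6·68 + 51; 68 = 1·51 + 17; 51 = 3·17 + 0. gcd = 17; 209 mod 17 = 5. No.

No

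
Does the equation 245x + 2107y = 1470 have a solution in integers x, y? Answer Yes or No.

Yes

By Bézout, 245x + 2107y = 1470 has integer solutions iff gcd(245, 2107) | 1470.
Euclid: 2107 = 8·245 + 147; 245 = 1·147 + 98; 147 = 1·98 + 49; 98 = 2·49 + 0. gcd = 49; 1470 mod 49 = 0. Yes.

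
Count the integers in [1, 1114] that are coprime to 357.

599

357 = 3·7·17. Inclusion–exclusion on these primes:
1114 − ⌊1114/3⌋ − ⌊1114/7⌋ − ⌊1114/17⌋ + ⌊1114/21⌋ + ⌊1114/51⌋ + ⌊1114/119⌋ − ⌊1114/357⌋ = 599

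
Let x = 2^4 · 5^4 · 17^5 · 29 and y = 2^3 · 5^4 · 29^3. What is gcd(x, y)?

min exponent per shared prime: 2^3 · 5^4 · 29 = 145000

145000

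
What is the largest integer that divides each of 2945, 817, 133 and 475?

gcd(2945, 817): 2945 = 3·817 + 494; 817 = 1·494 + 323; 494 = 1·323 + 171; 323 = 1·171 + 152; 171 = 1·152 + 19; 152 = 8·19 + 0 → 19
gcd(19, 133): 133 = 7·19 + 0 → 19
gcd(19, 475): 475 = 25·19 + 0 → 19

19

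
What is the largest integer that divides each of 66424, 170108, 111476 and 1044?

66424 = 2³ · 19² · 23; 170108 = 2² · 23 · 43²; 111476 = 2² · 29 · 31²; 1044 = 2² · 3² · 29
gcd takes min exponent of each prime: 2² = 4

4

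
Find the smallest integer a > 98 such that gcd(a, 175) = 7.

gcd(a, 175) = 7 forces 7 | a; write a = 7s. Then gcd(7s, 7·25) = 7·gcd(s, 25), so need gcd(s, 25) = 1.
7s > 98 gives s ≥ 15. The least s ≥ 15 coprime to 25 is 16, so a = 7·16 = 112.

112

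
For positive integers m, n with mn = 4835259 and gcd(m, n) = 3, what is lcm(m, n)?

1611753

For any two positive integers, gcd × lcm equals their product. Hence lcm = 4835259 / 3 = 1611753.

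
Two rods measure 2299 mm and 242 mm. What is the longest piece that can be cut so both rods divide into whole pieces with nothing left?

121

Euclid: 2299 = 9·242 + 121; 242 = 2·121 + 0. Last nonzero remainder: 121.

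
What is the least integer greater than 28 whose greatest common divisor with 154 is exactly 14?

42

154 = 14·11. Any t with gcd(t, 154) = 14 is a multiple of 14, say 14s, with s coprime to 11.
Need s > 28/14, so s ≥ 3. First s ≥ 3 with gcd(s, 11) = 1 is s = 3. Thus t = 14·3 = 42.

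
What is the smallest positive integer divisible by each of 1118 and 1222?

52546

gcd first: 1222 = 1·1118 + 104; 1118 = 10·104 + 78; 104 = 1·78 + 26; 78 = 3·26 + 0 → gcd = 26
lcm = 1118·1222/gcd = 1366196/26 = 52546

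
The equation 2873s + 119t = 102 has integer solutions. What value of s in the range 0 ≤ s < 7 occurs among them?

gcd(2873, 119) = 17 (Euclid: 2873 = 24·119 + 17; 119 = 7·17 + 0), and 17 | 102.
Extended Euclid: 2873·(1) + 119·(-24) = 17. Scale by 6: s₀ = 6.
General solution s = s₀ + 7k; reducing mod 7 gives s = 6 (and t = -144).

6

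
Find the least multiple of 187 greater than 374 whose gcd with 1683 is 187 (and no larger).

gcd(a, 1683) = 187 forces 187 | a; write a = 187s. Then gcd(187s, 187·9) = 187·gcd(s, 9), so need gcd(s, 9) = 1.
187s > 374 gives s ≥ 3. The least s ≥ 3 coprime to 9 is 4, so a = 187·4 = 748.

748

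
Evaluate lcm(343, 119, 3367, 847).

343 = 7³; 119 = 7 · 17; 3367 = 7 · 13 · 37; 847 = 7 · 11²
lcm takes max exponent of each prime: 7³ · 11² · 13 · 17 · 37 = 339370031

339370031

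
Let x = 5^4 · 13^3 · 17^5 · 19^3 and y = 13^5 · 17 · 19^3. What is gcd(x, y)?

min exponent per shared prime: 13^3 · 17 · 19^3 = 256176791

256176791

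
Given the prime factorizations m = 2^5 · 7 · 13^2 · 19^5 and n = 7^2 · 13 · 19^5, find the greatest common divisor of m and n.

225325009

min exponent per shared prime: 7 · 13 · 19^5 = 225325009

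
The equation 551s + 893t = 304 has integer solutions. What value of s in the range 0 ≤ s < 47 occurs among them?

20

Reduce mod 893: 551s ≡ 304 (mod 893). With g = gcd(551, 893) = 19 dividing 304, divide through: 29s ≡ 16 (mod 47).
Since gcd(29, 47) = 1, s ≡ 16·(29)⁻¹ ≡ 20 (mod 47). Smallest non-negative: 20.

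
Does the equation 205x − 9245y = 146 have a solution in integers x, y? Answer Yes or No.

gcd(205, 9245): 9245 = 45·205 + 20; 205 = 10·20 + 5; 20 = 4·5 + 0 → 5
5 does not divide 146, so a solution does not exist.

No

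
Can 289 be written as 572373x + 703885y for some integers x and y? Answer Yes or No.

Yes

gcd(572373, 703885): 703885 = 1·572373 + 131512; 572373 = 4·131512 + 46325; 131512 = 2·46325 + 38862; 46325 = 1·38862 + 7463; 38862 = 5·7463 + 1547; 7463 = 4·1547 + 1275; 1547 = 1·1275 + 272; 1275 = 4·272 + 187; 272 = 1·187 + 85; 187 = 2·85 + 17; 85 = 5·17 + 0 → 17
17 divides 289, so a solution exists.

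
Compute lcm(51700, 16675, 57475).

lcm(51700, 16675) = 51700·16675/gcd = 862097500/25 = 34483900
lcm(34483900, 57475) = 34483900·57475/gcd = 1981962152500/275 = 7207135100

7207135100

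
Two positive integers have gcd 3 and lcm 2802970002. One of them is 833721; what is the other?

a·b = gcd·lcm = 3·2802970002 = 8408910006, so b = 8408910006/833721 = 10086.

10086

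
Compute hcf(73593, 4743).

Euclid: 73593 = 15·4743 + 2448; 4743 = 1·2448 + 2295; 2448 = 1·2295 + 153; 2295 = 15·153 + 0. Last nonzero remainder: 153.

153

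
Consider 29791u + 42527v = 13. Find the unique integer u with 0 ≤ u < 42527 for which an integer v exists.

40026

Euclid: 42527 = 1·29791 + 12736; 29791 = 2·12736 + 4319; 12736 = 2·4319 + 4098; 4319 = 1·4098 + 221; 4098 = 18·221 + 120; 221 = 1·120 + 101; 120 = 1·101 + 19; 101 = 5·19 + 6; 19 = 3·6 + 1; 6 = 6·1 + 0 → gcd = 1; 13 = 1·13.
Back-substitution yields 29791·(-6735) + 42527·(4718) = 1, so one solution is u = -6735·13 = -87555, v = 4718·13 = 61334.
Solutions in u differ by 42527/1 = 42527; the one in [0, 42527) is -87555 mod 42527 = 40026.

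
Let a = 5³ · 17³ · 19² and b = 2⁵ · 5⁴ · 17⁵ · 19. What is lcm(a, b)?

10251367540000

max exponent per prime: 2⁵ · 5⁴ · 17⁵ · 19² = 10251367540000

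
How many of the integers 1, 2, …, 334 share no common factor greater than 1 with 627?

Prime factors of 627: 3, 11, 19. Count integers ≤ 334 divisible by none of them.
By inclusion–exclusion: 334 − ⌊334/3⌋ − ⌊334/11⌋ − ⌊334/19⌋ + ⌊334/33⌋ + ⌊334/57⌋ + ⌊334/209⌋ − ⌊334/627⌋ = 192.

192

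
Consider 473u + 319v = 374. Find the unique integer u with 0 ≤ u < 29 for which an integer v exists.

19

Reduce mod 319: 473u ≡ 374 (mod 319). With g = gcd(473, 319) = 11 dividing 374, divide through: 43u ≡ 34 (mod 29).
Since gcd(43, 29) = 1, u ≡ 34·(43)⁻¹ ≡ 19 (mod 29). Smallest non-negative: 19.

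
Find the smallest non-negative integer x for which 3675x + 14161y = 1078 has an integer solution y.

8

Reduce mod 14161: 3675x ≡ 1078 (mod 14161). With g = gcd(3675, 14161) = 49 dividing 1078, divide through: 75x ≡ 22 (mod 289).
Since gcd(75, 289) = 1, x ≡ 22·(75)⁻¹ ≡ 8 (mod 289). Smallest non-negative: 8.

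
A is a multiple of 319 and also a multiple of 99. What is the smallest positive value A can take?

2871

319 = 11 · 29; 99 = 3² · 11
max exponents: 3² · 11 · 29 = 2871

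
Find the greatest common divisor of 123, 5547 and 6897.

gcd(123, 5547): 5547 = 45·123 + 12; 123 = 10·12 + 3; 12 = 4·3 + 0 → 3
gcd(3, 6897): 6897 = 2299·3 + 0 → 3

3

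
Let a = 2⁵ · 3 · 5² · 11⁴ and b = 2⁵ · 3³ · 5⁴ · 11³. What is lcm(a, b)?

max exponent per prime: 2⁵ · 3³ · 5⁴ · 11⁴ = 7906140000

7906140000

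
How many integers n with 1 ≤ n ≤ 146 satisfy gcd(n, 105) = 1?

105 = 3·5·7. Inclusion–exclusion on these primes:
146 − ⌊146/3⌋ − ⌊146/5⌋ − ⌊146/7⌋ + ⌊146/15⌋ + ⌊146/21⌋ + ⌊146/35⌋ − ⌊146/105⌋ = 67

67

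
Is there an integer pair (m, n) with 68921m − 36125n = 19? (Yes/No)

gcd(68921, 36125): 68921 = 1·36125 + 32796; 36125 = 1·32796 + 3329; 32796 = 9·3329 + 2835; 3329 = 1·2835 + 494; 2835 = 5·494 + 365; 494 = 1·365 + 129; 365 = 2·129 + 107; 129 = 1·107 + 22; 107 = 4·22 + 19; 22 = 1·19 + 3; 19 = 6·3 + 1; 3 = 3·1 + 0 → 1
1 divides 19, so a solution exists.

Yes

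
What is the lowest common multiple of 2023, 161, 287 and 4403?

70584493

lcm(2023, 161) = 2023·161/gcd = 325703/7 = 46529
lcm(46529, 287) = 46529·287/gcd = 13353823/7 = 1907689
lcm(1907689, 4403) = 1907689·4403/gcd = 8399554667/119 = 70584493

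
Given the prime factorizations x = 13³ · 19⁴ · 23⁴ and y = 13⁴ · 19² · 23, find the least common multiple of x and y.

max exponent per prime: 13⁴ · 19⁴ · 23⁴ = 1041595649085121

1041595649085121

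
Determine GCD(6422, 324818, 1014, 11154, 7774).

338

gcd(6422, 324818): 324818 = 50·6422 + 3718; 6422 = 1·3718 + 2704; 3718 = 1·2704 + 1014; 2704 = 2·1014 + 676; 1014 = 1·676 + 338; 676 = 2·338 + 0 → 338
gcd(338, 1014): 1014 = 3·338 + 0 → 338
gcd(338, 11154): 11154 = 33·338 + 0 → 338
gcd(338, 7774): 7774 = 23·338 + 0 → 338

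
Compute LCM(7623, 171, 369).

5938317

7623 = 3² · 7 · 11²; 171 = 3² · 19; 369 = 3² · 41
lcm takes max exponent of each prime: 3² · 7 · 11² · 19 · 41 = 5938317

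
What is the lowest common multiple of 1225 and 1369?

1677025

gcd first: 1369 = 1·1225 + 144; 1225 = 8·144 + 73; 144 = 1·73 + 71; 73 = 1·71 + 2; 71 = 35·2 + 1; 2 = 2·1 + 0 → gcd = 1
lcm = 1225·1369/gcd = 1677025/1 = 1677025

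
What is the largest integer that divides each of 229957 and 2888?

Euclid: 229957 = 79·2888 + 1805; 2888 = 1·1805 + 1083; 1805 = 1·1083 + 722; 1083 = 1·722 + 361; 722 = 2·361 + 0. Last nonzero remainder: 361.

361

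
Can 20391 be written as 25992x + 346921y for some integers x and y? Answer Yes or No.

gcd(25992, 346921): 346921 = 13·25992 + 9025; 25992 = 2·9025 + 7942; 9025 = 1·7942 + 1083; 7942 = 7·1083 + 361; 1083 = 3·361 + 0 → 361
361 does not divide 20391, so a solution does not exist.

No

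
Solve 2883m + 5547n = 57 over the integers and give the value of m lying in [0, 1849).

Euclid: 5547 = 1·2883 + 2664; 2883 = 1·2664 + 219; 2664 = 12·219 + 36; 219 = 6·36 + 3; 36 = 12·3 + 0 → gcd = 3; 57 = 3·19.
Back-substitution yields 2883·(152) + 5547·(-79) = 3, so one solution is m = 152·19 = 2888, n = -79·19 = -1501.
Solutions in m differ by 5547/3 = 1849; the one in [0, 1849) is 2888 mod 1849 = 1039.

1039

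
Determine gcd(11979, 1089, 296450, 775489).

11979 = 3² · 11³; 1089 = 3² · 11²; 296450 = 2 · 5² · 7² · 11²; 775489 = 11² · 13 · 17 · 29
gcd takes min exponent of each prime: 11² = 121

121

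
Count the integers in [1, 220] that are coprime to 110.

80

Prime factors of 110: 2, 5, 11. Count integers ≤ 220 divisible by none of them.
By inclusion–exclusion: 220 − ⌊220/2⌋ − ⌊220/5⌋ − ⌊220/11⌋ + ⌊220/10⌋ + ⌊220/22⌋ + ⌊220/55⌋ − ⌊220/110⌋ = 80.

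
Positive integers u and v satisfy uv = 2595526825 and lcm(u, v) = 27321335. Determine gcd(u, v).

95

From gcd × lcm = uv: gcd = 2595526825 / 27321335 = 95.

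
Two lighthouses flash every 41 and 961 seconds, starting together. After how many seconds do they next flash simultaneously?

39401

gcd first: 961 = 23·41 + 18; 41 = 2·18 + 5; 18 = 3·5 + 3; 5 = 1·3 + 2; 3 = 1·2 + 1; 2 = 2·1 + 0 → gcd = 1
lcm = 41·961/gcd = 39401/1 = 39401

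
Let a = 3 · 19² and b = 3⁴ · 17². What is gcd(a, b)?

min exponent per shared prime: 3 = 3

3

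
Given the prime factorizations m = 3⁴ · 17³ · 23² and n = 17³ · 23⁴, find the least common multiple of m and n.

111363565473

max exponent per prime: 3⁴ · 17³ · 23⁴ = 111363565473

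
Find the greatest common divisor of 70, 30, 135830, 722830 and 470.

10

70 = 2 · 5 · 7; 30 = 2 · 3 · 5; 135830 = 2 · 5 · 17² · 47; 722830 = 2 · 5 · 41² · 43; 470 = 2 · 5 · 47
gcd takes min exponent of each prime: 2 · 5 = 10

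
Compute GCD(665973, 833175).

63

665973 = 3² · 7 · 11 · 31²
833175 = 3² · 5² · 7 · 23²
Common: 3² · 7 = 63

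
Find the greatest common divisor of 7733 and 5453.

7733 = 11 · 19 · 37
5453 = 7 · 19 · 41
Common: 19 = 19

19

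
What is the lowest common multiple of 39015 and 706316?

gcd first: 706316 = 18·39015 + 4046; 39015 = 9·4046 + 2601; 4046 = 1·2601 + 1445; 2601 = 1·1445 + 1156; 1445 = 1·1156 + 289; 1156 = 4·289 + 0 → gcd = 289
lcm = 39015·706316/gcd = 27556918740/289 = 95352660

95352660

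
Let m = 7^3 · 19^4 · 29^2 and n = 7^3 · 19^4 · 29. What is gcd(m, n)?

min exponent per shared prime: 7^3 · 19^4 · 29 = 1296302987

1296302987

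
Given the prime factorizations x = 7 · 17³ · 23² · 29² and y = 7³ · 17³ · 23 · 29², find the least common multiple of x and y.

max exponent per prime: 7³ · 17³ · 23² · 29² = 749708702351

749708702351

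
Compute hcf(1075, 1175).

25

1075 = 5² · 43
1175 = 5² · 47
Common: 5² = 25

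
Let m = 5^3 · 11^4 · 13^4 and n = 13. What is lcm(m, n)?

max exponent per prime: 5^3 · 11^4 · 13^4 = 52270200125

52270200125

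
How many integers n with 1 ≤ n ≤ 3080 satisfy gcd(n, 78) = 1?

948

Prime factors of 78: 2, 3, 13. Count integers ≤ 3080 divisible by none of them.
By inclusion–exclusion: 3080 − ⌊3080/2⌋ − ⌊3080/3⌋ − ⌊3080/13⌋ + ⌊3080/6⌋ + ⌊3080/26⌋ + ⌊3080/39⌋ − ⌊3080/78⌋ = 948.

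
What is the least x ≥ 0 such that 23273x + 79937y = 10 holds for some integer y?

50010

Euclid: 79937 = 3·23273 + 10118; 23273 = 2·10118 + 3037; 10118 = 3·3037 + 1007; 3037 = 3·1007 + 16; 1007 = 62·16 + 15; 16 = 1·15 + 1; 15 = 15·1 + 0 → gcd = 1; 10 = 1·10.
Back-substitution yields 23273·(5001) + 79937·(-1456) = 1, so one solution is x = 5001·10 = 50010, y = -1456·10 = -14560.
Solutions in x differ by 79937/1 = 79937; the one in [0, 79937) is 50010 mod 79937 = 50010.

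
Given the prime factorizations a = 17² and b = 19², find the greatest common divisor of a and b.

1

min exponent per shared prime: (none) = 1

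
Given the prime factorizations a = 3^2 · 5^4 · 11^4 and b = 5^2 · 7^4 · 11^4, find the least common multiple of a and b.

197735855625

max exponent per prime: 3^2 · 5^4 · 7^4 · 11^4 = 197735855625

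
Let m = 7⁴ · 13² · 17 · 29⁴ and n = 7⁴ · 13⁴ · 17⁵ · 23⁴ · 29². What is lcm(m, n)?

19271410918721019156679217

max exponent per prime: 7⁴ · 13⁴ · 17⁵ · 23⁴ · 29⁴ = 19271410918721019156679217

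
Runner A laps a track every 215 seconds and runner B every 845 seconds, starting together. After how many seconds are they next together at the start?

36335

gcd first: 845 = 3·215 + 200; 215 = 1·200 + 15; 200 = 13·15 + 5; 15 = 3·5 + 0 → gcd = 5
lcm = 215·845/gcd = 181675/5 = 36335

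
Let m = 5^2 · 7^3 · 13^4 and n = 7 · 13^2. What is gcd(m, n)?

min exponent per shared prime: 7 · 13^2 = 1183

1183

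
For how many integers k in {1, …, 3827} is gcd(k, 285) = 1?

1935

285 = 3·5·19. Inclusion–exclusion on these primes:
3827 − ⌊3827/3⌋ − ⌊3827/5⌋ − ⌊3827/19⌋ + ⌊3827/15⌋ + ⌊3827/57⌋ + ⌊3827/95⌋ − ⌊3827/285⌋ = 1935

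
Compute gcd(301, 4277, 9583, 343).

7

301 = 7 · 43; 4277 = 7 · 13 · 47; 9583 = 7 · 37²; 343 = 7³
gcd takes min exponent of each prime: 7 = 7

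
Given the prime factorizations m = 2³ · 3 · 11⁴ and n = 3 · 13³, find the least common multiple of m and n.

max exponent per prime: 2³ · 3 · 11⁴ · 13³ = 771990648

771990648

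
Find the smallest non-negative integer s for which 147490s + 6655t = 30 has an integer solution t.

37

Reduce mod 6655: 147490s ≡ 30 (mod 6655). With g = gcd(147490, 6655) = 5 dividing 30, divide through: 29498s ≡ 6 (mod 1331).
Since gcd(29498, 1331) = 1, s ≡ 6·(29498)⁻¹ ≡ 37 (mod 1331). Smallest non-negative: 37.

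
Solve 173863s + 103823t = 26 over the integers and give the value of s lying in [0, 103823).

58668

Reduce mod 103823: 173863s ≡ 26 (mod 103823). With g = gcd(173863, 103823) = 1 dividing 26, divide through: 173863s ≡ 26 (mod 103823).
Since gcd(173863, 103823) = 1, s ≡ 26·(173863)⁻¹ ≡ 58668 (mod 103823). Smallest non-negative: 58668.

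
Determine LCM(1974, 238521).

1974 = 2 · 3 · 7 · 47; 238521 = 3 · 43³
max exponents: 2 · 3 · 7 · 43³ · 47 = 156946818

156946818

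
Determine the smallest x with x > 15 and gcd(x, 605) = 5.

20

Multiples of 5 above 15: 5·4, 5·5, … . Need the cofactor coprime to 605/5 = 121.
Checking s = 4, 5, … the first with gcd(s, 121) = 1 is s = 4, giving 20.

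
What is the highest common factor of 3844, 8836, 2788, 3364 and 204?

4

3844 = 2² · 31²; 8836 = 2² · 47²; 2788 = 2² · 17 · 41; 3364 = 2² · 29²; 204 = 2² · 3 · 17
gcd takes min exponent of each prime: 2² = 4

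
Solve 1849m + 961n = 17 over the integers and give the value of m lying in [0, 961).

Reduce mod 961: 1849m ≡ 17 (mod 961). With g = gcd(1849, 961) = 1 dividing 17, divide through: 1849m ≡ 17 (mod 961).
Since gcd(1849, 961) = 1, m ≡ 17·(1849)⁻¹ ≡ 579 (mod 961). Smallest non-negative: 579.

579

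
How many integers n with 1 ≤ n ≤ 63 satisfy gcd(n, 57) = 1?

40

57 = 3·19. Inclusion–exclusion on these primes:
63 − ⌊63/3⌋ − ⌊63/19⌋ + ⌊63/57⌋ = 40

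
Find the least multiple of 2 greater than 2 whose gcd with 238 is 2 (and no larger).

4

238 = 2·119. Any k with gcd(k, 238) = 2 is a multiple of 2, say 2s, with s coprime to 119.
Need s > 2/2, so s ≥ 2. First s ≥ 2 with gcd(s, 119) = 1 is s = 2. Thus k = 2·2 = 4.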